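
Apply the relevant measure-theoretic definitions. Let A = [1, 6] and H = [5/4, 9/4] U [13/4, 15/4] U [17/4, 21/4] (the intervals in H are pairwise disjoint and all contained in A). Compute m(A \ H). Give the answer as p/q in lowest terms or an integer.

The ambient interval has length m(A) = 6 - 1 = 5.
Since the holes are disjoint and sit inside A, by finite additivity
  m(H) = sum_i (b_i - a_i), and m(A \ H) = m(A) - m(H).
Computing the hole measures:
  m(H_1) = 9/4 - 5/4 = 1.
  m(H_2) = 15/4 - 13/4 = 1/2.
  m(H_3) = 21/4 - 17/4 = 1.
Summed: m(H) = 1 + 1/2 + 1 = 5/2.
So m(A \ H) = 5 - 5/2 = 5/2.

5/2


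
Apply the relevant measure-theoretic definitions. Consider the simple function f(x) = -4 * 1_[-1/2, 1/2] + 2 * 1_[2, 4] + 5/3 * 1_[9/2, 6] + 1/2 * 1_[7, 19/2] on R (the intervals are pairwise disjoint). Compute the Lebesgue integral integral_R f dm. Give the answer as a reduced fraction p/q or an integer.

For a simple function f = sum_i c_i * 1_{A_i} with disjoint A_i,
  integral f dm = sum_i c_i * m(A_i).
Lengths of the A_i:
  m(A_1) = 1/2 - (-1/2) = 1.
  m(A_2) = 4 - 2 = 2.
  m(A_3) = 6 - 9/2 = 3/2.
  m(A_4) = 19/2 - 7 = 5/2.
Contributions c_i * m(A_i):
  (-4) * (1) = -4.
  (2) * (2) = 4.
  (5/3) * (3/2) = 5/2.
  (1/2) * (5/2) = 5/4.
Total: -4 + 4 + 5/2 + 5/4 = 15/4.

15/4


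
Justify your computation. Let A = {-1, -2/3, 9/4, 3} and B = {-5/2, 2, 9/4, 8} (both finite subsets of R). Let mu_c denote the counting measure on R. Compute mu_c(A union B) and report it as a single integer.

Counting measure on a finite set equals cardinality. By inclusion-exclusion, |A union B| = |A| + |B| - |A cap B|.
|A| = 4, |B| = 4, |A cap B| = 1.
So mu_c(A union B) = 4 + 4 - 1 = 7.

7


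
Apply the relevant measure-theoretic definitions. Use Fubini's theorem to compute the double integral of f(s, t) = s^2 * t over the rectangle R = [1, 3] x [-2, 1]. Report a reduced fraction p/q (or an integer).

f(s, t) is a tensor product of a function of s and a function of t, and both factors are bounded continuous (hence Lebesgue integrable) on the rectangle, so Fubini's theorem applies:
  integral_R f d(m x m) = (integral_a1^b1 s^2 ds) * (integral_a2^b2 t dt).
Inner integral in s: integral_{1}^{3} s^2 ds = (3^3 - 1^3)/3
  = 26/3.
Inner integral in t: integral_{-2}^{1} t dt = (1^2 - (-2)^2)/2
  = -3/2.
Product: (26/3) * (-3/2) = -13.

-13


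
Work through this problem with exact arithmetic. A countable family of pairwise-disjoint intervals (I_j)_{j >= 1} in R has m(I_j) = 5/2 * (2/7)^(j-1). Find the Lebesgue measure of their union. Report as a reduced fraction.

By countable additivity of the Lebesgue measure on pairwise disjoint measurable sets,
  m(union_{j >= 1} I_j) = sum_{j >= 1} m(I_j) = sum_{j >= 1} a * r^(j-1),
  with a = 5/2 and r = 2/7.
Since 0 < r = 2/7 < 1, the geometric series converges:
  sum_{j >= 1} a * r^(j-1) = a / (1 - r).
  = 5/2 / (1 - 2/7)
  = 5/2 / (5/7)
  = 7/2.

7/2


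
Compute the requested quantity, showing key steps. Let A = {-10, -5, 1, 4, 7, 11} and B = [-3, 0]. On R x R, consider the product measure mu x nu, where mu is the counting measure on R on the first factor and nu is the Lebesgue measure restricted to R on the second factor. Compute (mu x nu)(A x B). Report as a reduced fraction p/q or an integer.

For a measurable rectangle A x B, the product measure satisfies
  (mu x nu)(A x B) = mu(A) * nu(B).
  mu(A) = 6.
  nu(B) = 3.
  (mu x nu)(A x B) = 6 * 3 = 18.

18


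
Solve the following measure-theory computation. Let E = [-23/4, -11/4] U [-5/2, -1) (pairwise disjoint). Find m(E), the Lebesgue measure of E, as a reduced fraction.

For pairwise disjoint intervals, m(union_i I_i) = sum_i m(I_i),
and m is invariant under swapping open/closed endpoints (single points have measure 0).
So m(E) = sum_i (b_i - a_i).
  I_1 has length -11/4 - (-23/4) = 3.
  I_2 has length -1 - (-5/2) = 3/2.
Summing:
  m(E) = 3 + 3/2 = 9/2.

9/2


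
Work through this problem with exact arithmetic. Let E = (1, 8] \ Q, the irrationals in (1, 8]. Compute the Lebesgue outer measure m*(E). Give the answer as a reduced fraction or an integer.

The interval I = (1, 8] has m(I) = 8 - 1 = 7 (endpoints are measure-zero, so open/closed/half-open agree). Write I = (I cap Q) u (I \ Q). The rationals in I are countable, so m*(I cap Q) = 0 (cover each rational by intervals whose total length is arbitrarily small). By countable subadditivity m*(I) <= m*(I cap Q) + m*(I \ Q), hence m*(I \ Q) >= m(I) = 7. The reverse inequality m*(I \ Q) <= m*(I) = 7 is trivial since (I \ Q) is a subset of I. Therefore m*(I \ Q) = 7.

7


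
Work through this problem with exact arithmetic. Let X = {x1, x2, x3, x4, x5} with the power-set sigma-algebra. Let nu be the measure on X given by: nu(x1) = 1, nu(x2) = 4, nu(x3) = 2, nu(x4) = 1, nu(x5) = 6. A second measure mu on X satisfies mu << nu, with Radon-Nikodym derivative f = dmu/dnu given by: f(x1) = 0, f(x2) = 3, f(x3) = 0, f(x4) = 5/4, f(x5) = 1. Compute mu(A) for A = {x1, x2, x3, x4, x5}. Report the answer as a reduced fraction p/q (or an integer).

By the defining property of the Radon-Nikodym derivative, for every measurable set A,
  mu(A) = integral_A f dnu.
Since nu is a discrete measure concentrated on the atoms of X, the integral over A reduces to the sum
  mu(A) = sum_{x in A} f(x) * nu({x}).
Computing each term:
  x1: f(x1) * nu(x1) = 0 * 1 = 0.
  x2: f(x2) * nu(x2) = 3 * 4 = 12.
  x3: f(x3) * nu(x3) = 0 * 2 = 0.
  x4: f(x4) * nu(x4) = 5/4 * 1 = 5/4.
  x5: f(x5) * nu(x5) = 1 * 6 = 6.
Summing: mu(A) = 0 + 12 + 0 + 5/4 + 6 = 77/4.

77/4


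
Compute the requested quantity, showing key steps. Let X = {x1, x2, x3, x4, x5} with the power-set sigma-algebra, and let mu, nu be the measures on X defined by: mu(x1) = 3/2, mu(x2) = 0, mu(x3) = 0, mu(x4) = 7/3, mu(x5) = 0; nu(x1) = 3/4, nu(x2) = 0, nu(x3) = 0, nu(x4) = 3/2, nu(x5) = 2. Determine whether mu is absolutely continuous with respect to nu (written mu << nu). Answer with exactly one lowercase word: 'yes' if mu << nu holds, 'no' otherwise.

mu << nu means: every nu-null measurable set is also mu-null; equivalently, for every atom x, if nu({x}) = 0 then mu({x}) = 0.
Checking each atom:
  x1: nu = 3/4 > 0 -> no constraint.
  x2: nu = 0, mu = 0 -> consistent with mu << nu.
  x3: nu = 0, mu = 0 -> consistent with mu << nu.
  x4: nu = 3/2 > 0 -> no constraint.
  x5: nu = 2 > 0 -> no constraint.
No atom violates the condition. Therefore mu << nu.

yes


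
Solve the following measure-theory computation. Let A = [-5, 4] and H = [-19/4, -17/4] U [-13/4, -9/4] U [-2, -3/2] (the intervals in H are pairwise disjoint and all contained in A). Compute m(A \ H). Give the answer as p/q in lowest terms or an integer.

The ambient interval has length m(A) = 4 - (-5) = 9.
Since the holes are disjoint and sit inside A, by finite additivity
  m(H) = sum_i (b_i - a_i), and m(A \ H) = m(A) - m(H).
Computing the hole measures:
  m(H_1) = -17/4 - (-19/4) = 1/2.
  m(H_2) = -9/4 - (-13/4) = 1.
  m(H_3) = -3/2 - (-2) = 1/2.
Summed: m(H) = 1/2 + 1 + 1/2 = 2.
So m(A \ H) = 9 - 2 = 7.

7


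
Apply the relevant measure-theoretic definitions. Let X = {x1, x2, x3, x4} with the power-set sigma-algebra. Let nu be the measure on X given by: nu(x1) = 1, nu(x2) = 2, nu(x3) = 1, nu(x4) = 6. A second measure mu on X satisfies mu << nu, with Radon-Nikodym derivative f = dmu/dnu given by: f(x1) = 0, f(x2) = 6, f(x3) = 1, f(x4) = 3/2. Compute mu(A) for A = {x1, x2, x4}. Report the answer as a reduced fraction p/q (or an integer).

By the defining property of the Radon-Nikodym derivative, for every measurable set A,
  mu(A) = integral_A f dnu.
Since nu is a discrete measure concentrated on the atoms of X, the integral over A reduces to the sum
  mu(A) = sum_{x in A} f(x) * nu({x}).
Computing each term:
  x1: f(x1) * nu(x1) = 0 * 1 = 0.
  x2: f(x2) * nu(x2) = 6 * 2 = 12.
  x4: f(x4) * nu(x4) = 3/2 * 6 = 9.
Summing: mu(A) = 0 + 12 + 9 = 21.

21


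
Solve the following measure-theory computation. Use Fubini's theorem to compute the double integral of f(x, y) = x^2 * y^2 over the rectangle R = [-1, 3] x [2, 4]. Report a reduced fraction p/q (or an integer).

f(x, y) is a tensor product of a function of x and a function of y, and both factors are bounded continuous (hence Lebesgue integrable) on the rectangle, so Fubini's theorem applies:
  integral_R f d(m x m) = (integral_a1^b1 x^2 dx) * (integral_a2^b2 y^2 dy).
Inner integral in x: integral_{-1}^{3} x^2 dx = (3^3 - (-1)^3)/3
  = 28/3.
Inner integral in y: integral_{2}^{4} y^2 dy = (4^3 - 2^3)/3
  = 56/3.
Product: (28/3) * (56/3) = 1568/9.

1568/9


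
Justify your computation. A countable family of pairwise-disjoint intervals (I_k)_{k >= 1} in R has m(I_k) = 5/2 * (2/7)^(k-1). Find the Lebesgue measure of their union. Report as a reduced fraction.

By countable additivity of the Lebesgue measure on pairwise disjoint measurable sets,
  m(union_{k >= 1} I_k) = sum_{k >= 1} m(I_k) = sum_{k >= 1} a * r^(k-1),
  with a = 5/2 and r = 2/7.
Since 0 < r = 2/7 < 1, the geometric series converges:
  sum_{k >= 1} a * r^(k-1) = a / (1 - r).
  = 5/2 / (1 - 2/7)
  = 5/2 / (5/7)
  = 7/2.

7/2


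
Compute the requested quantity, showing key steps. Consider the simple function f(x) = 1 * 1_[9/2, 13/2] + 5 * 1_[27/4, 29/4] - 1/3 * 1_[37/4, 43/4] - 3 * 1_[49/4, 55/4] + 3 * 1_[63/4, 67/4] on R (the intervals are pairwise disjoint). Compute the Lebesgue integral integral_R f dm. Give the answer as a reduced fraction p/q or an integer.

For a simple function f = sum_i c_i * 1_{A_i} with disjoint A_i,
  integral f dm = sum_i c_i * m(A_i).
Lengths of the A_i:
  m(A_1) = 13/2 - 9/2 = 2.
  m(A_2) = 29/4 - 27/4 = 1/2.
  m(A_3) = 43/4 - 37/4 = 3/2.
  m(A_4) = 55/4 - 49/4 = 3/2.
  m(A_5) = 67/4 - 63/4 = 1.
Contributions c_i * m(A_i):
  (1) * (2) = 2.
  (5) * (1/2) = 5/2.
  (-1/3) * (3/2) = -1/2.
  (-3) * (3/2) = -9/2.
  (3) * (1) = 3.
Total: 2 + 5/2 - 1/2 - 9/2 + 3 = 5/2.

5/2


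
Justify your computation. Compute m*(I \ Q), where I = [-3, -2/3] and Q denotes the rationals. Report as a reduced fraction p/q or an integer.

The interval I = [-3, -2/3] has m(I) = -2/3 - (-3) = 7/3 (endpoints are measure-zero, so open/closed/half-open agree). Write I = (I cap Q) u (I \ Q). The rationals in I are countable, so m*(I cap Q) = 0 (cover each rational by intervals whose total length is arbitrarily small). By countable subadditivity m*(I) <= m*(I cap Q) + m*(I \ Q), hence m*(I \ Q) >= m(I) = 7/3. The reverse inequality m*(I \ Q) <= m*(I) = 7/3 is trivial since (I \ Q) is a subset of I. Therefore m*(I \ Q) = 7/3.

7/3


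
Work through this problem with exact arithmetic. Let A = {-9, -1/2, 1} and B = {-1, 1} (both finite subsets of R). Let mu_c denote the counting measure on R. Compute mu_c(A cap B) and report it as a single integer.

Counting measure on a finite set equals cardinality. mu_c(A cap B) = |A cap B| (elements appearing in both).
Enumerating the elements of A that also lie in B gives 1 element(s).
So mu_c(A cap B) = 1.

1


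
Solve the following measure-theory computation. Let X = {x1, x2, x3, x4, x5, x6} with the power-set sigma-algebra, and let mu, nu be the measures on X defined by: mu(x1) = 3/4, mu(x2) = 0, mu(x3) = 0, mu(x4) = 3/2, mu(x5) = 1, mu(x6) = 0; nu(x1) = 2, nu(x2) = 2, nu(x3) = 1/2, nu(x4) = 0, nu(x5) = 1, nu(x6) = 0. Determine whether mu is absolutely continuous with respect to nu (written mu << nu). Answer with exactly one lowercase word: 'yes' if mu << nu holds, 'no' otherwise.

mu << nu means: every nu-null measurable set is also mu-null; equivalently, for every atom x, if nu({x}) = 0 then mu({x}) = 0.
Checking each atom:
  x1: nu = 2 > 0 -> no constraint.
  x2: nu = 2 > 0 -> no constraint.
  x3: nu = 1/2 > 0 -> no constraint.
  x4: nu = 0, mu = 3/2 > 0 -> violates mu << nu.
  x5: nu = 1 > 0 -> no constraint.
  x6: nu = 0, mu = 0 -> consistent with mu << nu.
The atom(s) x4 violate the condition (nu = 0 but mu > 0). Therefore mu is NOT absolutely continuous w.r.t. nu.

no


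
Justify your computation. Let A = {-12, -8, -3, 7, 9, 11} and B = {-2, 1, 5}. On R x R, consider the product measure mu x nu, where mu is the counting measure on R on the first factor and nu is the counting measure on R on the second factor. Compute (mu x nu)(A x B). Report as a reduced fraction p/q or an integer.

For a measurable rectangle A x B, the product measure satisfies
  (mu x nu)(A x B) = mu(A) * nu(B).
  mu(A) = 6.
  nu(B) = 3.
  (mu x nu)(A x B) = 6 * 3 = 18.

18


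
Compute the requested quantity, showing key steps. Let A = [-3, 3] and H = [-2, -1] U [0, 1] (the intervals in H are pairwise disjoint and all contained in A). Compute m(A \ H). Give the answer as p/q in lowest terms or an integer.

The ambient interval has length m(A) = 3 - (-3) = 6.
Since the holes are disjoint and sit inside A, by finite additivity
  m(H) = sum_i (b_i - a_i), and m(A \ H) = m(A) - m(H).
Computing the hole measures:
  m(H_1) = -1 - (-2) = 1.
  m(H_2) = 1 - 0 = 1.
Summed: m(H) = 1 + 1 = 2.
So m(A \ H) = 6 - 2 = 4.

4


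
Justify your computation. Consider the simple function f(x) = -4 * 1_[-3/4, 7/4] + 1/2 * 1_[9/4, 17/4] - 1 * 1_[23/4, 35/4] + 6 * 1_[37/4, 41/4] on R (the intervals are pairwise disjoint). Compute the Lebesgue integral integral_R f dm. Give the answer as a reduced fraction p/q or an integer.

For a simple function f = sum_i c_i * 1_{A_i} with disjoint A_i,
  integral f dm = sum_i c_i * m(A_i).
Lengths of the A_i:
  m(A_1) = 7/4 - (-3/4) = 5/2.
  m(A_2) = 17/4 - 9/4 = 2.
  m(A_3) = 35/4 - 23/4 = 3.
  m(A_4) = 41/4 - 37/4 = 1.
Contributions c_i * m(A_i):
  (-4) * (5/2) = -10.
  (1/2) * (2) = 1.
  (-1) * (3) = -3.
  (6) * (1) = 6.
Total: -10 + 1 - 3 + 6 = -6.

-6


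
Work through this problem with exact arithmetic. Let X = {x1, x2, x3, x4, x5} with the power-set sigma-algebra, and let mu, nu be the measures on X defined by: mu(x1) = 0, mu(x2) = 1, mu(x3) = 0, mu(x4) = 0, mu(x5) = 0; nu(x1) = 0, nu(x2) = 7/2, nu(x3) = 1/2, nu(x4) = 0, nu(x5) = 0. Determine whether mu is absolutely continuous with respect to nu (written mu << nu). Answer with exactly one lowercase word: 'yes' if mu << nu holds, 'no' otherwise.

mu << nu means: every nu-null measurable set is also mu-null; equivalently, for every atom x, if nu({x}) = 0 then mu({x}) = 0.
Checking each atom:
  x1: nu = 0, mu = 0 -> consistent with mu << nu.
  x2: nu = 7/2 > 0 -> no constraint.
  x3: nu = 1/2 > 0 -> no constraint.
  x4: nu = 0, mu = 0 -> consistent with mu << nu.
  x5: nu = 0, mu = 0 -> consistent with mu << nu.
No atom violates the condition. Therefore mu << nu.

yes


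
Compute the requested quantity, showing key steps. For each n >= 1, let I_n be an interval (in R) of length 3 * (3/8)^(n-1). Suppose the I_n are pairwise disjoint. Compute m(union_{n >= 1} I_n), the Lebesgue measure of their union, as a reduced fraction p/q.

By countable additivity of the Lebesgue measure on pairwise disjoint measurable sets,
  m(union_{n >= 1} I_n) = sum_{n >= 1} m(I_n) = sum_{n >= 1} a * r^(n-1),
  with a = 3 and r = 3/8.
Since 0 < r = 3/8 < 1, the geometric series converges:
  sum_{n >= 1} a * r^(n-1) = a / (1 - r).
  = 3 / (1 - 3/8)
  = 3 / (5/8)
  = 24/5.

24/5


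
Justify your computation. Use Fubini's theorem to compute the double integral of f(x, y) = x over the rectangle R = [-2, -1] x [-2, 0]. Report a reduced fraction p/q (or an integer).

f(x, y) is a tensor product of a function of x and a function of y, and both factors are bounded continuous (hence Lebesgue integrable) on the rectangle, so Fubini's theorem applies:
  integral_R f d(m x m) = (integral_a1^b1 x dx) * (integral_a2^b2 1 dy).
Inner integral in x: integral_{-2}^{-1} x dx = ((-1)^2 - (-2)^2)/2
  = -3/2.
Inner integral in y: integral_{-2}^{0} 1 dy = (0^1 - (-2)^1)/1
  = 2.
Product: (-3/2) * (2) = -3.

-3


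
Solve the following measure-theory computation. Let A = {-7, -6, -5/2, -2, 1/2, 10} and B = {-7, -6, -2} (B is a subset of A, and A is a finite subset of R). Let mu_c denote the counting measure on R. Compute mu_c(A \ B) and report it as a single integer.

Counting measure assigns mu_c(E) = |E| (number of elements) when E is finite. For B subset A, A \ B is the set of elements of A not in B, so |A \ B| = |A| - |B|.
|A| = 6, |B| = 3, so mu_c(A \ B) = 6 - 3 = 3.

3


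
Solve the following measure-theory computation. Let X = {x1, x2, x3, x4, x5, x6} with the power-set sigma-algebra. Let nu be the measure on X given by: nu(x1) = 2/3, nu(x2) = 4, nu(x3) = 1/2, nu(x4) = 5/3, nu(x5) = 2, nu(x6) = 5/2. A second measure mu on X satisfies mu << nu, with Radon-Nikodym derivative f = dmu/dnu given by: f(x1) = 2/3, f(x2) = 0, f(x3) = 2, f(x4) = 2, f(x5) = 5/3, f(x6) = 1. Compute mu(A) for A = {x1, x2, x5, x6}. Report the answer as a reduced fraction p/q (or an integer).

By the defining property of the Radon-Nikodym derivative, for every measurable set A,
  mu(A) = integral_A f dnu.
Since nu is a discrete measure concentrated on the atoms of X, the integral over A reduces to the sum
  mu(A) = sum_{x in A} f(x) * nu({x}).
Computing each term:
  x1: f(x1) * nu(x1) = 2/3 * 2/3 = 4/9.
  x2: f(x2) * nu(x2) = 0 * 4 = 0.
  x5: f(x5) * nu(x5) = 5/3 * 2 = 10/3.
  x6: f(x6) * nu(x6) = 1 * 5/2 = 5/2.
Summing: mu(A) = 4/9 + 0 + 10/3 + 5/2 = 113/18.

113/18


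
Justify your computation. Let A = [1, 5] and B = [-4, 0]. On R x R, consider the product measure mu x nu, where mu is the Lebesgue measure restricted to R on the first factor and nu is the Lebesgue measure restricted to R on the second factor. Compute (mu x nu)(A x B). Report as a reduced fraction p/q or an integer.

For a measurable rectangle A x B, the product measure satisfies
  (mu x nu)(A x B) = mu(A) * nu(B).
  mu(A) = 4.
  nu(B) = 4.
  (mu x nu)(A x B) = 4 * 4 = 16.

16


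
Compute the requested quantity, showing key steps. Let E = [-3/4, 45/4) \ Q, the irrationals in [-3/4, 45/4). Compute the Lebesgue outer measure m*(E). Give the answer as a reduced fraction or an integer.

The interval I = [-3/4, 45/4) has m(I) = 45/4 - (-3/4) = 12 (endpoints are measure-zero, so open/closed/half-open agree). Write I = (I cap Q) u (I \ Q). The rationals in I are countable, so m*(I cap Q) = 0 (cover each rational by intervals whose total length is arbitrarily small). By countable subadditivity m*(I) <= m*(I cap Q) + m*(I \ Q), hence m*(I \ Q) >= m(I) = 12. The reverse inequality m*(I \ Q) <= m*(I) = 12 is trivial since (I \ Q) is a subset of I. Therefore m*(I \ Q) = 12.

12


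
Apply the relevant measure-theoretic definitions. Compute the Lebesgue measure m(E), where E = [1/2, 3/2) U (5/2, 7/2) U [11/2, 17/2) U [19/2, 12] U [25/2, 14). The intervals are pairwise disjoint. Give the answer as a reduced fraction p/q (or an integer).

For pairwise disjoint intervals, m(union_i I_i) = sum_i m(I_i),
and m is invariant under swapping open/closed endpoints (single points have measure 0).
So m(E) = sum_i (b_i - a_i).
  I_1 has length 3/2 - 1/2 = 1.
  I_2 has length 7/2 - 5/2 = 1.
  I_3 has length 17/2 - 11/2 = 3.
  I_4 has length 12 - 19/2 = 5/2.
  I_5 has length 14 - 25/2 = 3/2.
Summing:
  m(E) = 1 + 1 + 3 + 5/2 + 3/2 = 9.

9


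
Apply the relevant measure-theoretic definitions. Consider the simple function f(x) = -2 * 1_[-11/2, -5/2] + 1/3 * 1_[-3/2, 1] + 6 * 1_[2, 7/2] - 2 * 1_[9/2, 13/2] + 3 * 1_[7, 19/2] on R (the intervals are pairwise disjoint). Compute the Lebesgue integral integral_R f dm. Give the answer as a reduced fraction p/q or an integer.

For a simple function f = sum_i c_i * 1_{A_i} with disjoint A_i,
  integral f dm = sum_i c_i * m(A_i).
Lengths of the A_i:
  m(A_1) = -5/2 - (-11/2) = 3.
  m(A_2) = 1 - (-3/2) = 5/2.
  m(A_3) = 7/2 - 2 = 3/2.
  m(A_4) = 13/2 - 9/2 = 2.
  m(A_5) = 19/2 - 7 = 5/2.
Contributions c_i * m(A_i):
  (-2) * (3) = -6.
  (1/3) * (5/2) = 5/6.
  (6) * (3/2) = 9.
  (-2) * (2) = -4.
  (3) * (5/2) = 15/2.
Total: -6 + 5/6 + 9 - 4 + 15/2 = 22/3.

22/3


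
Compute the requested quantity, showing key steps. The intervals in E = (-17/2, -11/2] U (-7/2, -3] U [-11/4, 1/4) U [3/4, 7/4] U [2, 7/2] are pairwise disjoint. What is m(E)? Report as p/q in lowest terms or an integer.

For pairwise disjoint intervals, m(union_i I_i) = sum_i m(I_i),
and m is invariant under swapping open/closed endpoints (single points have measure 0).
So m(E) = sum_i (b_i - a_i).
  I_1 has length -11/2 - (-17/2) = 3.
  I_2 has length -3 - (-7/2) = 1/2.
  I_3 has length 1/4 - (-11/4) = 3.
  I_4 has length 7/4 - 3/4 = 1.
  I_5 has length 7/2 - 2 = 3/2.
Summing:
  m(E) = 3 + 1/2 + 3 + 1 + 3/2 = 9.

9


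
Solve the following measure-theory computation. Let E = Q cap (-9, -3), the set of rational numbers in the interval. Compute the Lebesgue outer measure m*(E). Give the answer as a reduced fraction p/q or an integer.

Q cap (-9, -3) is countable; list its elements as q_1, q_2, ... . Fix eps > 0 and cover the k-th point by an interval of length eps * 2^(-k). The cover has total length eps * sum_{k>=1} 2^(-k) = eps, so by definition of outer measure m*(Q cap (-9, -3)) <= eps. Since eps was arbitrary and m* >= 0, the outer measure is 0.

0


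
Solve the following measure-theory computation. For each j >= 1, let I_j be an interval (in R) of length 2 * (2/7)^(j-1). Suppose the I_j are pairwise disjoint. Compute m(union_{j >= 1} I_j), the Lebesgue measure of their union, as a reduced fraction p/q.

By countable additivity of the Lebesgue measure on pairwise disjoint measurable sets,
  m(union_{j >= 1} I_j) = sum_{j >= 1} m(I_j) = sum_{j >= 1} a * r^(j-1),
  with a = 2 and r = 2/7.
Since 0 < r = 2/7 < 1, the geometric series converges:
  sum_{j >= 1} a * r^(j-1) = a / (1 - r).
  = 2 / (1 - 2/7)
  = 2 / (5/7)
  = 14/5.

14/5


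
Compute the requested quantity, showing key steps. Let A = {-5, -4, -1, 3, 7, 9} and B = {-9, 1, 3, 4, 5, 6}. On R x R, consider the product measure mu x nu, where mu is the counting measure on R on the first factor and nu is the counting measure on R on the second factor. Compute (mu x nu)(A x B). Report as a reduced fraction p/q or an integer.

For a measurable rectangle A x B, the product measure satisfies
  (mu x nu)(A x B) = mu(A) * nu(B).
  mu(A) = 6.
  nu(B) = 6.
  (mu x nu)(A x B) = 6 * 6 = 36.

36


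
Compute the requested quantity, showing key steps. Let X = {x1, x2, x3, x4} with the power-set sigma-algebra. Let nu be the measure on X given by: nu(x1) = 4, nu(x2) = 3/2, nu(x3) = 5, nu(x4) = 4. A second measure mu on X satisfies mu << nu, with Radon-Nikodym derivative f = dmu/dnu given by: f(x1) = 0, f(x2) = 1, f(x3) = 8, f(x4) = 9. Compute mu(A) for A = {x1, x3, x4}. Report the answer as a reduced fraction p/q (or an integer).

By the defining property of the Radon-Nikodym derivative, for every measurable set A,
  mu(A) = integral_A f dnu.
Since nu is a discrete measure concentrated on the atoms of X, the integral over A reduces to the sum
  mu(A) = sum_{x in A} f(x) * nu({x}).
Computing each term:
  x1: f(x1) * nu(x1) = 0 * 4 = 0.
  x3: f(x3) * nu(x3) = 8 * 5 = 40.
  x4: f(x4) * nu(x4) = 9 * 4 = 36.
Summing: mu(A) = 0 + 40 + 36 = 76.

76


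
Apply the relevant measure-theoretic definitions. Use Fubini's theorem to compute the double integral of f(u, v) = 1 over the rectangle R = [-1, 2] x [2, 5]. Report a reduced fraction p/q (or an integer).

f(u, v) is a tensor product of a function of u and a function of v, and both factors are bounded continuous (hence Lebesgue integrable) on the rectangle, so Fubini's theorem applies:
  integral_R f d(m x m) = (integral_a1^b1 1 du) * (integral_a2^b2 1 dv).
Inner integral in u: integral_{-1}^{2} 1 du = (2^1 - (-1)^1)/1
  = 3.
Inner integral in v: integral_{2}^{5} 1 dv = (5^1 - 2^1)/1
  = 3.
Product: (3) * (3) = 9.

9


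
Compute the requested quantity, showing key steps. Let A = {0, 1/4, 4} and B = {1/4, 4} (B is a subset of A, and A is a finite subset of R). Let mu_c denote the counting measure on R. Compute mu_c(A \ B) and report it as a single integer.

Counting measure assigns mu_c(E) = |E| (number of elements) when E is finite. For B subset A, A \ B is the set of elements of A not in B, so |A \ B| = |A| - |B|.
|A| = 3, |B| = 2, so mu_c(A \ B) = 3 - 2 = 1.

1


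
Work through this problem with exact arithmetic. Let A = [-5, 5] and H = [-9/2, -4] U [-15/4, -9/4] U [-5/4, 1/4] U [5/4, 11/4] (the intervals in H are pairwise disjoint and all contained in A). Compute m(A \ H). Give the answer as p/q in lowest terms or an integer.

The ambient interval has length m(A) = 5 - (-5) = 10.
Since the holes are disjoint and sit inside A, by finite additivity
  m(H) = sum_i (b_i - a_i), and m(A \ H) = m(A) - m(H).
Computing the hole measures:
  m(H_1) = -4 - (-9/2) = 1/2.
  m(H_2) = -9/4 - (-15/4) = 3/2.
  m(H_3) = 1/4 - (-5/4) = 3/2.
  m(H_4) = 11/4 - 5/4 = 3/2.
Summed: m(H) = 1/2 + 3/2 + 3/2 + 3/2 = 5.
So m(A \ H) = 10 - 5 = 5.

5


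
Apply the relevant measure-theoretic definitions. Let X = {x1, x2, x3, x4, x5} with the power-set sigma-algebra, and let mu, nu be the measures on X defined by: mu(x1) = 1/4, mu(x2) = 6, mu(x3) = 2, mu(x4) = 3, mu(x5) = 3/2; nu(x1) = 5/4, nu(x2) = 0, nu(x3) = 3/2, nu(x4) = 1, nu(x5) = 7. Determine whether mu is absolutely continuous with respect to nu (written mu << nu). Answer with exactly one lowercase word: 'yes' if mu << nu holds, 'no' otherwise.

mu << nu means: every nu-null measurable set is also mu-null; equivalently, for every atom x, if nu({x}) = 0 then mu({x}) = 0.
Checking each atom:
  x1: nu = 5/4 > 0 -> no constraint.
  x2: nu = 0, mu = 6 > 0 -> violates mu << nu.
  x3: nu = 3/2 > 0 -> no constraint.
  x4: nu = 1 > 0 -> no constraint.
  x5: nu = 7 > 0 -> no constraint.
The atom(s) x2 violate the condition (nu = 0 but mu > 0). Therefore mu is NOT absolutely continuous w.r.t. nu.

no


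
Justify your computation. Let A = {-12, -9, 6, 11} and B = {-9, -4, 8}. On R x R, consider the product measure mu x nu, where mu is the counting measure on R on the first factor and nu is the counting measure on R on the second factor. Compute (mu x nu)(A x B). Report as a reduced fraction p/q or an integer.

For a measurable rectangle A x B, the product measure satisfies
  (mu x nu)(A x B) = mu(A) * nu(B).
  mu(A) = 4.
  nu(B) = 3.
  (mu x nu)(A x B) = 4 * 3 = 12.

12


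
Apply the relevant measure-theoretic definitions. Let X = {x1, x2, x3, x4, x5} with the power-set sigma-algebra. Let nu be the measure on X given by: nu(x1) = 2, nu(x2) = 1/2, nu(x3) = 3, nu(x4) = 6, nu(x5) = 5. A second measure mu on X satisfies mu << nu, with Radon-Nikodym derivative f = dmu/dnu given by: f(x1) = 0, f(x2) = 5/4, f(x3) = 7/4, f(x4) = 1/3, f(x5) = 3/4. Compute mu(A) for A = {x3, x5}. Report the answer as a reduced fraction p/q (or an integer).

By the defining property of the Radon-Nikodym derivative, for every measurable set A,
  mu(A) = integral_A f dnu.
Since nu is a discrete measure concentrated on the atoms of X, the integral over A reduces to the sum
  mu(A) = sum_{x in A} f(x) * nu({x}).
Computing each term:
  x3: f(x3) * nu(x3) = 7/4 * 3 = 21/4.
  x5: f(x5) * nu(x5) = 3/4 * 5 = 15/4.
Summing: mu(A) = 21/4 + 15/4 = 9.

9


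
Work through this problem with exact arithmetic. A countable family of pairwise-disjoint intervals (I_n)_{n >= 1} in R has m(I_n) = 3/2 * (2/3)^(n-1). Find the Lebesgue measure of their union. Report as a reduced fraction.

By countable additivity of the Lebesgue measure on pairwise disjoint measurable sets,
  m(union_{n >= 1} I_n) = sum_{n >= 1} m(I_n) = sum_{n >= 1} a * r^(n-1),
  with a = 3/2 and r = 2/3.
Since 0 < r = 2/3 < 1, the geometric series converges:
  sum_{n >= 1} a * r^(n-1) = a / (1 - r).
  = 3/2 / (1 - 2/3)
  = 3/2 / (1/3)
  = 9/2.

9/2


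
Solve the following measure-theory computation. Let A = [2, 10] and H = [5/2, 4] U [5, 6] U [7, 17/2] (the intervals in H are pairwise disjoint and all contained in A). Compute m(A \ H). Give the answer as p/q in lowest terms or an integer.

The ambient interval has length m(A) = 10 - 2 = 8.
Since the holes are disjoint and sit inside A, by finite additivity
  m(H) = sum_i (b_i - a_i), and m(A \ H) = m(A) - m(H).
Computing the hole measures:
  m(H_1) = 4 - 5/2 = 3/2.
  m(H_2) = 6 - 5 = 1.
  m(H_3) = 17/2 - 7 = 3/2.
Summed: m(H) = 3/2 + 1 + 3/2 = 4.
So m(A \ H) = 8 - 4 = 4.

4


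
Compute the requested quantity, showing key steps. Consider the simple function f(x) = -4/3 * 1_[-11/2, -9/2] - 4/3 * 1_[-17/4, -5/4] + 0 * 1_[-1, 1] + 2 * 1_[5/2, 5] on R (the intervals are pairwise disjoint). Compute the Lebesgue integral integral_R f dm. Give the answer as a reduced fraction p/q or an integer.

For a simple function f = sum_i c_i * 1_{A_i} with disjoint A_i,
  integral f dm = sum_i c_i * m(A_i).
Lengths of the A_i:
  m(A_1) = -9/2 - (-11/2) = 1.
  m(A_2) = -5/4 - (-17/4) = 3.
  m(A_3) = 1 - (-1) = 2.
  m(A_4) = 5 - 5/2 = 5/2.
Contributions c_i * m(A_i):
  (-4/3) * (1) = -4/3.
  (-4/3) * (3) = -4.
  (0) * (2) = 0.
  (2) * (5/2) = 5.
Total: -4/3 - 4 + 0 + 5 = -1/3.

-1/3


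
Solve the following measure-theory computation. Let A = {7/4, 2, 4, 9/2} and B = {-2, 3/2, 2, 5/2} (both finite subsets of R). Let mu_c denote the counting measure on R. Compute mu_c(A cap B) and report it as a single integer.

Counting measure on a finite set equals cardinality. mu_c(A cap B) = |A cap B| (elements appearing in both).
Enumerating the elements of A that also lie in B gives 1 element(s).
So mu_c(A cap B) = 1.

1


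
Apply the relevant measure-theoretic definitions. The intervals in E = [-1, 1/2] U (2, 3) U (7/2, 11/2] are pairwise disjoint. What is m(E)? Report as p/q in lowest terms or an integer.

For pairwise disjoint intervals, m(union_i I_i) = sum_i m(I_i),
and m is invariant under swapping open/closed endpoints (single points have measure 0).
So m(E) = sum_i (b_i - a_i).
  I_1 has length 1/2 - (-1) = 3/2.
  I_2 has length 3 - 2 = 1.
  I_3 has length 11/2 - 7/2 = 2.
Summing:
  m(E) = 3/2 + 1 + 2 = 9/2.

9/2


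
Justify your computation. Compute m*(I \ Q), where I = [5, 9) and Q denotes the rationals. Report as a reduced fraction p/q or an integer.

The interval I = [5, 9) has m(I) = 9 - 5 = 4 (endpoints are measure-zero, so open/closed/half-open agree). Write I = (I cap Q) u (I \ Q). The rationals in I are countable, so m*(I cap Q) = 0 (cover each rational by intervals whose total length is arbitrarily small). By countable subadditivity m*(I) <= m*(I cap Q) + m*(I \ Q), hence m*(I \ Q) >= m(I) = 4. The reverse inequality m*(I \ Q) <= m*(I) = 4 is trivial since (I \ Q) is a subset of I. Therefore m*(I \ Q) = 4.

4


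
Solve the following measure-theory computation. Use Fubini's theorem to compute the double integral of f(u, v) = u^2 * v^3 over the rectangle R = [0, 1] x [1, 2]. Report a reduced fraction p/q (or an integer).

f(u, v) is a tensor product of a function of u and a function of v, and both factors are bounded continuous (hence Lebesgue integrable) on the rectangle, so Fubini's theorem applies:
  integral_R f d(m x m) = (integral_a1^b1 u^2 du) * (integral_a2^b2 v^3 dv).
Inner integral in u: integral_{0}^{1} u^2 du = (1^3 - 0^3)/3
  = 1/3.
Inner integral in v: integral_{1}^{2} v^3 dv = (2^4 - 1^4)/4
  = 15/4.
Product: (1/3) * (15/4) = 5/4.

5/4


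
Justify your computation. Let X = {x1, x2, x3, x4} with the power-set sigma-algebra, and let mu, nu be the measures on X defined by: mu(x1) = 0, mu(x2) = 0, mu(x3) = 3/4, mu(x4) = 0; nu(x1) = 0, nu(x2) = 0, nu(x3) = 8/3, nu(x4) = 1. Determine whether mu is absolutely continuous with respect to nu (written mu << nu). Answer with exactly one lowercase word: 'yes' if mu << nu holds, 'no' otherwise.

mu << nu means: every nu-null measurable set is also mu-null; equivalently, for every atom x, if nu({x}) = 0 then mu({x}) = 0.
Checking each atom:
  x1: nu = 0, mu = 0 -> consistent with mu << nu.
  x2: nu = 0, mu = 0 -> consistent with mu << nu.
  x3: nu = 8/3 > 0 -> no constraint.
  x4: nu = 1 > 0 -> no constraint.
No atom violates the condition. Therefore mu << nu.

yes


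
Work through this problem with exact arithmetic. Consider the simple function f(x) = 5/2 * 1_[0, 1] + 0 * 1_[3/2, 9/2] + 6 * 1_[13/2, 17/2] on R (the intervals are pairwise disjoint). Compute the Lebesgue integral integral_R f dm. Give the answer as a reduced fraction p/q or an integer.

For a simple function f = sum_i c_i * 1_{A_i} with disjoint A_i,
  integral f dm = sum_i c_i * m(A_i).
Lengths of the A_i:
  m(A_1) = 1 - 0 = 1.
  m(A_2) = 9/2 - 3/2 = 3.
  m(A_3) = 17/2 - 13/2 = 2.
Contributions c_i * m(A_i):
  (5/2) * (1) = 5/2.
  (0) * (3) = 0.
  (6) * (2) = 12.
Total: 5/2 + 0 + 12 = 29/2.

29/2


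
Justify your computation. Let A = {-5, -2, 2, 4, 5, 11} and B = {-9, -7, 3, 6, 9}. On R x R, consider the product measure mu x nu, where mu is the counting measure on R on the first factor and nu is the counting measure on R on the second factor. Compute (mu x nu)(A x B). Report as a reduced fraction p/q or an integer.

For a measurable rectangle A x B, the product measure satisfies
  (mu x nu)(A x B) = mu(A) * nu(B).
  mu(A) = 6.
  nu(B) = 5.
  (mu x nu)(A x B) = 6 * 5 = 30.

30


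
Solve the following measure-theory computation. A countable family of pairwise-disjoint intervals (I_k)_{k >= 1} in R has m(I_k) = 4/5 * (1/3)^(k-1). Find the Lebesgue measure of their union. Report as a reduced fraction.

By countable additivity of the Lebesgue measure on pairwise disjoint measurable sets,
  m(union_{k >= 1} I_k) = sum_{k >= 1} m(I_k) = sum_{k >= 1} a * r^(k-1),
  with a = 4/5 and r = 1/3.
Since 0 < r = 1/3 < 1, the geometric series converges:
  sum_{k >= 1} a * r^(k-1) = a / (1 - r).
  = 4/5 / (1 - 1/3)
  = 4/5 / (2/3)
  = 6/5.

6/5


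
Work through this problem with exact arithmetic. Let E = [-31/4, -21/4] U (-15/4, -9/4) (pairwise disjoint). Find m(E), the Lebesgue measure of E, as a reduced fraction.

For pairwise disjoint intervals, m(union_i I_i) = sum_i m(I_i),
and m is invariant under swapping open/closed endpoints (single points have measure 0).
So m(E) = sum_i (b_i - a_i).
  I_1 has length -21/4 - (-31/4) = 5/2.
  I_2 has length -9/4 - (-15/4) = 3/2.
Summing:
  m(E) = 5/2 + 3/2 = 4.

4


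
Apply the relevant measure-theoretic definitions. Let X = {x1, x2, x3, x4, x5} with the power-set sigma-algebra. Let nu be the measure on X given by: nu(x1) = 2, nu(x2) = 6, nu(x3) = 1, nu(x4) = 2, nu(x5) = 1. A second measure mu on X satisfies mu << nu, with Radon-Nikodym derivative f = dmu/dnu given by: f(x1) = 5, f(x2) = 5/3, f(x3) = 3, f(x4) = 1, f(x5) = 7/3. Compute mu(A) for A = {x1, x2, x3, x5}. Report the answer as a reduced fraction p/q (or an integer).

By the defining property of the Radon-Nikodym derivative, for every measurable set A,
  mu(A) = integral_A f dnu.
Since nu is a discrete measure concentrated on the atoms of X, the integral over A reduces to the sum
  mu(A) = sum_{x in A} f(x) * nu({x}).
Computing each term:
  x1: f(x1) * nu(x1) = 5 * 2 = 10.
  x2: f(x2) * nu(x2) = 5/3 * 6 = 10.
  x3: f(x3) * nu(x3) = 3 * 1 = 3.
  x5: f(x5) * nu(x5) = 7/3 * 1 = 7/3.
Summing: mu(A) = 10 + 10 + 3 + 7/3 = 76/3.

76/3


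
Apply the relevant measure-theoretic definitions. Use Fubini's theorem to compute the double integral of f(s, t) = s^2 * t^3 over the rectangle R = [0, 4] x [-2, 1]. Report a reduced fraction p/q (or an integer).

f(s, t) is a tensor product of a function of s and a function of t, and both factors are bounded continuous (hence Lebesgue integrable) on the rectangle, so Fubini's theorem applies:
  integral_R f d(m x m) = (integral_a1^b1 s^2 ds) * (integral_a2^b2 t^3 dt).
Inner integral in s: integral_{0}^{4} s^2 ds = (4^3 - 0^3)/3
  = 64/3.
Inner integral in t: integral_{-2}^{1} t^3 dt = (1^4 - (-2)^4)/4
  = -15/4.
Product: (64/3) * (-15/4) = -80.

-80


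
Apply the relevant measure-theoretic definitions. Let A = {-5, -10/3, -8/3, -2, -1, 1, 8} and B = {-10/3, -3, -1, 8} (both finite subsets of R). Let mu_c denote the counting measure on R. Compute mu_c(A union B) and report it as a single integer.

Counting measure on a finite set equals cardinality. By inclusion-exclusion, |A union B| = |A| + |B| - |A cap B|.
|A| = 7, |B| = 4, |A cap B| = 3.
So mu_c(A union B) = 7 + 4 - 3 = 8.

8


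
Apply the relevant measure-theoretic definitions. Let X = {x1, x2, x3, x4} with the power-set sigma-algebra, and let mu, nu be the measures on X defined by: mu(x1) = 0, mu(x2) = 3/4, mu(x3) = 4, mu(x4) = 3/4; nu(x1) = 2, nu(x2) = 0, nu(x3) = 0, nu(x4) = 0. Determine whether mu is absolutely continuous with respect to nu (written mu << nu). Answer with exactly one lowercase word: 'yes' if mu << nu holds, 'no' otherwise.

mu << nu means: every nu-null measurable set is also mu-null; equivalently, for every atom x, if nu({x}) = 0 then mu({x}) = 0.
Checking each atom:
  x1: nu = 2 > 0 -> no constraint.
  x2: nu = 0, mu = 3/4 > 0 -> violates mu << nu.
  x3: nu = 0, mu = 4 > 0 -> violates mu << nu.
  x4: nu = 0, mu = 3/4 > 0 -> violates mu << nu.
The atom(s) x2, x3, x4 violate the condition (nu = 0 but mu > 0). Therefore mu is NOT absolutely continuous w.r.t. nu.

no


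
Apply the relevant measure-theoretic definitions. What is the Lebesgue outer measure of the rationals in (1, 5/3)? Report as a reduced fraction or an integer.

Q cap (1, 5/3) is countable; list its elements as q_1, q_2, ... . Fix eps > 0 and cover the k-th point by an interval of length eps * 2^(-k). The cover has total length eps * sum_{k>=1} 2^(-k) = eps, so by definition of outer measure m*(Q cap (1, 5/3)) <= eps. Since eps was arbitrary and m* >= 0, the outer measure is 0.

0


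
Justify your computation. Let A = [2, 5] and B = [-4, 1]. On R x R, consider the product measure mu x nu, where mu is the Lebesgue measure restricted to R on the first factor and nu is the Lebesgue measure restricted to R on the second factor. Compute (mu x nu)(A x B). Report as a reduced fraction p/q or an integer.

For a measurable rectangle A x B, the product measure satisfies
  (mu x nu)(A x B) = mu(A) * nu(B).
  mu(A) = 3.
  nu(B) = 5.
  (mu x nu)(A x B) = 3 * 5 = 15.

15


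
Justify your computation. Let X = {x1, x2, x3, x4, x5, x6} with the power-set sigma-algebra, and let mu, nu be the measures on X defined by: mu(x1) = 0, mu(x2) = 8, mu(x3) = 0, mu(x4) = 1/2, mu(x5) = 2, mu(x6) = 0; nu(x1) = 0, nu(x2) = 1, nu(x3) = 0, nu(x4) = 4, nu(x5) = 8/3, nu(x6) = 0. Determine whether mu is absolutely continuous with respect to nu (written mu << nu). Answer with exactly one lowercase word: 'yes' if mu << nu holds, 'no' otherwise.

mu << nu means: every nu-null measurable set is also mu-null; equivalently, for every atom x, if nu({x}) = 0 then mu({x}) = 0.
Checking each atom:
  x1: nu = 0, mu = 0 -> consistent with mu << nu.
  x2: nu = 1 > 0 -> no constraint.
  x3: nu = 0, mu = 0 -> consistent with mu << nu.
  x4: nu = 4 > 0 -> no constraint.
  x5: nu = 8/3 > 0 -> no constraint.
  x6: nu = 0, mu = 0 -> consistent with mu << nu.
No atom violates the condition. Therefore mu << nu.

yes


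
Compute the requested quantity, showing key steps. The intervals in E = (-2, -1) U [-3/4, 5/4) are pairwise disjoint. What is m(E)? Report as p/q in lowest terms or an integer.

For pairwise disjoint intervals, m(union_i I_i) = sum_i m(I_i),
and m is invariant under swapping open/closed endpoints (single points have measure 0).
So m(E) = sum_i (b_i - a_i).
  I_1 has length -1 - (-2) = 1.
  I_2 has length 5/4 - (-3/4) = 2.
Summing:
  m(E) = 1 + 2 = 3.

3


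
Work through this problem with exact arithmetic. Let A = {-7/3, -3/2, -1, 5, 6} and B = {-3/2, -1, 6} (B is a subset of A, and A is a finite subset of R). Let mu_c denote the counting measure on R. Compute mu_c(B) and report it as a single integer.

Counting measure assigns mu_c(E) = |E| (number of elements) when E is finite.
B has 3 element(s), so mu_c(B) = 3.

3


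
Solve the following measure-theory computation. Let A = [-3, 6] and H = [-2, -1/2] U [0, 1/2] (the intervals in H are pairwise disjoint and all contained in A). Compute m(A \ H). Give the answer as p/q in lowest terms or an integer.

The ambient interval has length m(A) = 6 - (-3) = 9.
Since the holes are disjoint and sit inside A, by finite additivity
  m(H) = sum_i (b_i - a_i), and m(A \ H) = m(A) - m(H).
Computing the hole measures:
  m(H_1) = -1/2 - (-2) = 3/2.
  m(H_2) = 1/2 - 0 = 1/2.
Summed: m(H) = 3/2 + 1/2 = 2.
So m(A \ H) = 9 - 2 = 7.

7
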